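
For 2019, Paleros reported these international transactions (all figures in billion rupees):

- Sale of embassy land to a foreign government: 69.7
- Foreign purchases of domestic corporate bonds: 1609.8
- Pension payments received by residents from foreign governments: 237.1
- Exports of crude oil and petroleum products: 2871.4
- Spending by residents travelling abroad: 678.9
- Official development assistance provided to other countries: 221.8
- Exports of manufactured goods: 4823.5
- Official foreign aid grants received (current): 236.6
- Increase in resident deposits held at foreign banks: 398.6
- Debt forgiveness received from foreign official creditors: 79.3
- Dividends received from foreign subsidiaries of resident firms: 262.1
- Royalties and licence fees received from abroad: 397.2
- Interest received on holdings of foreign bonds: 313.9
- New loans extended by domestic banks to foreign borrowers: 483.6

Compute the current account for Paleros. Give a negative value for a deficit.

8241.1

Goods: 2871.4 + 4823.5 = 7694.9
Services: -678.9 + 397.2 = -281.7
Primary income: 313.9 + 262.1 = 576.0
Secondary income: -221.8 + 237.1 + 236.6 = 251.9
Current account = 7694.9 + (-281.7) + 576.0 + 251.9 = 8241.1
(Excluded from the current account — capital account: sale of embassy land to a foreign government 69.7, debt forgiveness received from foreign official creditors 79.3; financial account: foreign purchases of domestic corporate bonds 1609.8, increase in resident deposits held at foreign banks 398.6, new loans extended by domestic banks to foreign borrowers 483.6.)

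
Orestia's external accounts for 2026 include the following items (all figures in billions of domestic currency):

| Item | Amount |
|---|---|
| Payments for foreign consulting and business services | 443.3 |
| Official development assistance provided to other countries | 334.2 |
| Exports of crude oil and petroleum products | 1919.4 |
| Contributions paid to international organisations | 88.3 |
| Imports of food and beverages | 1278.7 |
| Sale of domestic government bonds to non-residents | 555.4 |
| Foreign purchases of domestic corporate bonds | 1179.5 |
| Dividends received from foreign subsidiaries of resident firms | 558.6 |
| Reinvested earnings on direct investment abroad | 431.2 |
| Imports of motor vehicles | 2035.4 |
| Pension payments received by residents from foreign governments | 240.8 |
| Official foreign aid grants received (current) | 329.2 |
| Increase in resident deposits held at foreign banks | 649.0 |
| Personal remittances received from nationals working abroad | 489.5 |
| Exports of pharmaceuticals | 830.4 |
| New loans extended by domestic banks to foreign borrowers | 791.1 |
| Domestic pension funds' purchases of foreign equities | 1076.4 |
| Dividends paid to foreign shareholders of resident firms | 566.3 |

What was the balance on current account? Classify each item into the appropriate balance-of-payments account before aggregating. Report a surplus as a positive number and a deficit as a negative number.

52.9

Goods: 830.4 - 1278.7 - 2035.4 + 1919.4 = -564.3
Services: -443.3
Primary income: -566.3 + 558.6 + 431.2 = 423.5
Secondary income: -88.3 + 240.8 + 329.2 + 489.5 - 334.2 = 637.0
Current account = (-564.3) + (-443.3) + 423.5 + 637.0 = 52.9
(Excluded from the current account — financial account: sale of domestic government bonds to non-residents 555.4, foreign purchases of domestic corporate bonds 1179.5, increase in resident deposits held at foreign banks 649.0, new loans extended by domestic banks to foreign borrowers 791.1, domestic pension funds' purchases of foreign equities 1076.4.)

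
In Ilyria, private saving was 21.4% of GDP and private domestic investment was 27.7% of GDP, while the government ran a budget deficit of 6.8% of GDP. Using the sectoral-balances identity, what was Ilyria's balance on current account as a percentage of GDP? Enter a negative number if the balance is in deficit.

-13.1

By the sectoral-balances identity, CA = (S_private - I) + (T - G).
Private balance = 21.4 - 27.7 = -6.3
Government balance (T - G) = -6.8
CA = -6.3 + (-6.8) = -13.1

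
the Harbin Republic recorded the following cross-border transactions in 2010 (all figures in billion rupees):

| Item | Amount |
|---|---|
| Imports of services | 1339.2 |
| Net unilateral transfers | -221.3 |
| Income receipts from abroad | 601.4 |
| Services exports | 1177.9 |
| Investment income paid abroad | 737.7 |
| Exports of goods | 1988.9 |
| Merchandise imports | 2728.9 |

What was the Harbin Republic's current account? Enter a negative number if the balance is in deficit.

-1258.9

Goods balance = 1988.9 - 2728.9 = -740.0
Services balance = 1177.9 - 1339.2 = -161.3
Trade balance (goods + services) = -740.0 + (-161.3) = -901.3
Net primary income = 601.4 - 737.7 = -136.3
Net secondary income = -221.3
Current account = -901.3 + (-136.3) + (-221.3) = -1258.9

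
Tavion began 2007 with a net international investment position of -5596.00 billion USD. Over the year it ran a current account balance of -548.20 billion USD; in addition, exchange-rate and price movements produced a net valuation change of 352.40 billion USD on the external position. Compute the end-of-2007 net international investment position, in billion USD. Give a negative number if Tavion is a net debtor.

Change in NIIP = current account + net valuation change = -548.20 + 352.40 = -195.80
End-of-year NIIP = -5596.00 + (-195.80) = -5791.80

-5791.80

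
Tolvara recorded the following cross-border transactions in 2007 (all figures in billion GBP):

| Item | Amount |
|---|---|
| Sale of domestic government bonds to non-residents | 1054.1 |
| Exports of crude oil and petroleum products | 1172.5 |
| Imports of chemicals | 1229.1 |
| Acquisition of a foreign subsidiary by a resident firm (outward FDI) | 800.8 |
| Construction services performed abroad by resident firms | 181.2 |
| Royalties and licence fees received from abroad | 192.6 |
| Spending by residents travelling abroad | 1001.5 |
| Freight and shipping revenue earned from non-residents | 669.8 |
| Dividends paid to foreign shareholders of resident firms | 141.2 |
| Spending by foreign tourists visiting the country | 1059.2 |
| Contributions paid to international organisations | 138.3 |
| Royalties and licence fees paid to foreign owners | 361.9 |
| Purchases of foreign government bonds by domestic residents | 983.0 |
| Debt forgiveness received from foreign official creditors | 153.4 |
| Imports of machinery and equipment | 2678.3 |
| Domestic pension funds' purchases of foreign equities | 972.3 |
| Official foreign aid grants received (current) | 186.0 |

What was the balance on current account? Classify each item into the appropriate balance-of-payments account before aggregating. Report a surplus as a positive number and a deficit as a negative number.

Goods: 1172.5 - 1229.1 - 2678.3 = -2734.9
Services: -361.9 - 1001.5 + 669.8 + 1059.2 + 181.2 + 192.6 = 739.4
Primary income: -141.2
Secondary income: 186.0 - 138.3 = 47.7
Current account = (-2734.9) + 739.4 + (-141.2) + 47.7 = -2089.0
(Excluded from the current account — financial account: sale of domestic government bonds to non-residents 1054.1, acquisition of a foreign subsidiary by a resident firm (outward FDI) 800.8, purchases of foreign government bonds by domestic residents 983.0, domestic pension funds' purchases of foreign equities 972.3; capital account: debt forgiveness received from foreign official creditors 153.4.)

-2089.0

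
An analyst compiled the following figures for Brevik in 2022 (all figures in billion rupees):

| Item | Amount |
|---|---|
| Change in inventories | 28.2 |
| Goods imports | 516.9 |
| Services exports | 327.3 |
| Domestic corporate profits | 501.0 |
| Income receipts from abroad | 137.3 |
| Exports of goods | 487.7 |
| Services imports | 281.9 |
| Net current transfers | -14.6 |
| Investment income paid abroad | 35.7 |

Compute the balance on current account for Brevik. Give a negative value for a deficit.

Goods balance = 487.7 - 516.9 = -29.2
Services balance = 327.3 - 281.9 = 45.4
Trade balance (goods + services) = -29.2 + 45.4 = 16.2
Net primary income = 137.3 - 35.7 = 101.6
Net secondary income = -14.6
Current account = 16.2 + 101.6 + (-14.6) = 103.2

103.2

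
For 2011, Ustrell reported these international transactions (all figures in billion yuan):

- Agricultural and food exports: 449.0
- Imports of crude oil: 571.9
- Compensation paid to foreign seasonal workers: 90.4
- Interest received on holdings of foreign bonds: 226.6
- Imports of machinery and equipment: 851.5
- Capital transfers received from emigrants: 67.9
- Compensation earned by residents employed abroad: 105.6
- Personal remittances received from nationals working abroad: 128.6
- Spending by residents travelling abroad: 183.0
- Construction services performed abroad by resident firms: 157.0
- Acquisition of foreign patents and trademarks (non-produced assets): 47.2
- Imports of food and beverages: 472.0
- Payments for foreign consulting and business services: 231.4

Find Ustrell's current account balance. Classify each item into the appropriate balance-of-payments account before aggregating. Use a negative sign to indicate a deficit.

-1333.4

Goods: -571.9 - 851.5 + 449.0 - 472.0 = -1446.4
Services: -183.0 - 231.4 + 157.0 = -257.4
Primary income: 226.6 + 105.6 - 90.4 = 241.8
Secondary income: 128.6
Current account = (-1446.4) + (-257.4) + 241.8 + 128.6 = -1333.4
(Excluded from the current account — capital account: capital transfers received from emigrants 67.9, acquisition of foreign patents and trademarks (non-produced assets) 47.2.)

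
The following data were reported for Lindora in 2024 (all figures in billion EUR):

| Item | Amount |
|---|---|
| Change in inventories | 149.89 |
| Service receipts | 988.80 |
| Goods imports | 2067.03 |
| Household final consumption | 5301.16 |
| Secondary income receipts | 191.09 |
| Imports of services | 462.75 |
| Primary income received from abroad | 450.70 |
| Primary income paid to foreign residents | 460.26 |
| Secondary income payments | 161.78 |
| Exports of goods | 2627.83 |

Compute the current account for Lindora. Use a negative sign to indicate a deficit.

Goods balance = 2627.83 - 2067.03 = 560.80
Services balance = 988.80 - 462.75 = 526.05
Trade balance (goods + services) = 560.80 + 526.05 = 1086.85
Net primary income = 450.70 - 460.26 = -9.56
Net secondary income = 191.09 - 161.78 = 29.31
Current account = 1086.85 + (-9.56) + 29.31 = 1106.60

1106.60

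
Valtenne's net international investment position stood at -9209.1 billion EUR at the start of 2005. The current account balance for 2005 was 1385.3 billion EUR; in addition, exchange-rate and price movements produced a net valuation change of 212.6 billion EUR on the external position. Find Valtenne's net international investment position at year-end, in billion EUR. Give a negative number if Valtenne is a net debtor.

Change in NIIP = current account + net valuation change = 1385.3 + 212.6 = 1597.9
End-of-year NIIP = -9209.1 + 1597.9 = -7611.2

-7611.2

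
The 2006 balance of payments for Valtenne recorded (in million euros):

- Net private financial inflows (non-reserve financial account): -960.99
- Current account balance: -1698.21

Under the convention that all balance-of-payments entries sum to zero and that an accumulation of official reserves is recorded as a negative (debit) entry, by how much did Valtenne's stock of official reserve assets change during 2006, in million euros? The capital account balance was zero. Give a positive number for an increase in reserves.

Official reserve transactions balance = -((-1698.21) + (-960.99)) = 2659.20
An accumulation of reserves is recorded as a debit (negative entry), so the change in the stock of reserves is the negative of that balance.
Change in official reserves = -(2659.20) = -2659.20

-2659.20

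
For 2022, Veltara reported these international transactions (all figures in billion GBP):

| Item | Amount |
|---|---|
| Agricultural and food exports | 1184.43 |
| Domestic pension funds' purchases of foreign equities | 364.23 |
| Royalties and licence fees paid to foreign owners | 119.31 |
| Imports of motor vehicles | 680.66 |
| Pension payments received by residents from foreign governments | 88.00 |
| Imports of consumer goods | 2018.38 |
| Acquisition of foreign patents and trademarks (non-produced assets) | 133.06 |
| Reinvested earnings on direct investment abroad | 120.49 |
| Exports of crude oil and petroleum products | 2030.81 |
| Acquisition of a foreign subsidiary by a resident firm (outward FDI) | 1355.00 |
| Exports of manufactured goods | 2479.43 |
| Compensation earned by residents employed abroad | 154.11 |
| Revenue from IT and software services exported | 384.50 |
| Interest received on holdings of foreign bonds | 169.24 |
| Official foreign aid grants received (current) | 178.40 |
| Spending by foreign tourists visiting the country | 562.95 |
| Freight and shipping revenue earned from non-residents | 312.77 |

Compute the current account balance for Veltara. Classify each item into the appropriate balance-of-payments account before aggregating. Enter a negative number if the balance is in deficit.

Goods: 2030.81 - 2018.38 + 2479.43 - 680.66 + 1184.43 = 2995.63
Services: -119.31 + 562.95 + 312.77 + 384.50 = 1140.91
Primary income: 169.24 + 120.49 + 154.11 = 443.84
Secondary income: 88.00 + 178.40 = 266.40
Current account = 2995.63 + 1140.91 + 443.84 + 266.40 = 4846.78
(Excluded from the current account — financial account: domestic pension funds' purchases of foreign equities 364.23, acquisition of a foreign subsidiary by a resident firm (outward FDI) 1355.00; capital account: acquisition of foreign patents and trademarks (non-produced assets) 133.06.)

4846.78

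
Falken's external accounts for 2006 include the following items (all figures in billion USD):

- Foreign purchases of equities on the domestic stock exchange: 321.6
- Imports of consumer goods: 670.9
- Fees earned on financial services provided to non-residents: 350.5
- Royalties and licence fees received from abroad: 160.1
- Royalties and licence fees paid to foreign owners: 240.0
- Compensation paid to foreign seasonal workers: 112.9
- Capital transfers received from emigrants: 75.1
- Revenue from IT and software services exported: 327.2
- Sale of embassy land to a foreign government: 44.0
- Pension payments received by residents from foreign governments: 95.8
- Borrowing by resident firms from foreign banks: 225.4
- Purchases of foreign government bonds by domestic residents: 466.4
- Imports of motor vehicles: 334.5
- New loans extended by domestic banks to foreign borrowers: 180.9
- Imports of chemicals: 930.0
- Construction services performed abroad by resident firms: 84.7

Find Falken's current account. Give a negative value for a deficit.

Goods: -930.0 - 670.9 - 334.5 = -1935.4
Services: 160.1 - 240.0 + 350.5 + 84.7 + 327.2 = 682.5
Primary income: -112.9
Secondary income: 95.8
Current account = (-1935.4) + 682.5 + (-112.9) + 95.8 = -1270.0
(Excluded from the current account — financial account: foreign purchases of equities on the domestic stock exchange 321.6, borrowing by resident firms from foreign banks 225.4, purchases of foreign government bonds by domestic residents 466.4, new loans extended by domestic banks to foreign borrowers 180.9; capital account: capital transfers received from emigrants 75.1, sale of embassy land to a foreign government 44.0.)

-1270.0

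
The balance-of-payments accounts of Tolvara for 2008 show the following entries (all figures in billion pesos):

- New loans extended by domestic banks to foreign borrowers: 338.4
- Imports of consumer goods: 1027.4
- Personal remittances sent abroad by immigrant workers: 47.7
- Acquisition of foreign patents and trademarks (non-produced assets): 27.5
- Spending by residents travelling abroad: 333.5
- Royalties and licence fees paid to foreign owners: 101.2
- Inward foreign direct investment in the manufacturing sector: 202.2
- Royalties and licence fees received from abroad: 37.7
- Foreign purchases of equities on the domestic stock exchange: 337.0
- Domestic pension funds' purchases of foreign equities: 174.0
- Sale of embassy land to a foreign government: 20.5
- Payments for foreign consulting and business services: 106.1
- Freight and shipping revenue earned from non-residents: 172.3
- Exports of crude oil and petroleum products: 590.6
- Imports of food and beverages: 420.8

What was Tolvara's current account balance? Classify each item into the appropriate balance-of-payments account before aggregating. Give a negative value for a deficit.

-1236.1

Goods: -420.8 - 1027.4 + 590.6 = -857.6
Services: -333.5 - 101.2 + 37.7 + 172.3 - 106.1 = -330.8
Secondary income: -47.7
Current account = (-857.6) + (-330.8) + (-47.7) = -1236.1
(Excluded from the current account — financial account: new loans extended by domestic banks to foreign borrowers 338.4, inward foreign direct investment in the manufacturing sector 202.2, foreign purchases of equities on the domestic stock exchange 337.0, domestic pension funds' purchases of foreign equities 174.0; capital account: acquisition of foreign patents and trademarks (non-produced assets) 27.5, sale of embassy land to a foreign government 20.5.)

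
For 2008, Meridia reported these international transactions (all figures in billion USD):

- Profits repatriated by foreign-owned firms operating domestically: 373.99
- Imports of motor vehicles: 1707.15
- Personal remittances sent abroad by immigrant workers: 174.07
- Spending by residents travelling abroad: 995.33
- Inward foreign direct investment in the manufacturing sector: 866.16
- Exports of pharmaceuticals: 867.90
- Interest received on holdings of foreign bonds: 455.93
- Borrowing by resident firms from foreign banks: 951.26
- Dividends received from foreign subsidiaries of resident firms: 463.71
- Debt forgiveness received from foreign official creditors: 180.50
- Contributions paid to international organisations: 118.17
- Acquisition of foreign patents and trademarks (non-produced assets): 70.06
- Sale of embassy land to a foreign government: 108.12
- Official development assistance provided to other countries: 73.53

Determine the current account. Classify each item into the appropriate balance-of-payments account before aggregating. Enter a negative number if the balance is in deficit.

-1654.70

Goods: 867.90 - 1707.15 = -839.25
Services: -995.33
Primary income: 463.71 + 455.93 - 373.99 = 545.65
Secondary income: -73.53 - 174.07 - 118.17 = -365.77
Current account = (-839.25) + (-995.33) + 545.65 + (-365.77) = -1654.70
(Excluded from the current account — financial account: inward foreign direct investment in the manufacturing sector 866.16, borrowing by resident firms from foreign banks 951.26; capital account: debt forgiveness received from foreign official creditors 180.50, acquisition of foreign patents and trademarks (non-produced assets) 70.06, sale of embassy land to a foreign government 108.12.)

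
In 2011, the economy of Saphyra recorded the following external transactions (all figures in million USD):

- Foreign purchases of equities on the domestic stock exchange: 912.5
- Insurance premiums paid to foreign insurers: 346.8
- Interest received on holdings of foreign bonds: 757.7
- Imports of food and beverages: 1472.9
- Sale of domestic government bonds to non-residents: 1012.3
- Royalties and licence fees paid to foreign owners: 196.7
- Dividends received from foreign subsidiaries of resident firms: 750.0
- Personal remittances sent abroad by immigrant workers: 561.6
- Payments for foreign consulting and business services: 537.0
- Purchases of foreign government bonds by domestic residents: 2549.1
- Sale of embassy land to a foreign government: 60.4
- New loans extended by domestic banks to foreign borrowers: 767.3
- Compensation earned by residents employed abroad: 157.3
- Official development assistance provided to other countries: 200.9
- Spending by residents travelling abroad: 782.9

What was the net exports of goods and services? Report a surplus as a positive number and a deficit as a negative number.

Goods: -1472.9
Services: -537.0 - 196.7 - 346.8 - 782.9 = -1863.4
Trade balance = -1472.9 + (-1863.4) = -3336.3
(Excluded from the trade balance — financial account: foreign purchases of equities on the domestic stock exchange 912.5, sale of domestic government bonds to non-residents 1012.3, purchases of foreign government bonds by domestic residents 2549.1, new loans extended by domestic banks to foreign borrowers 767.3; primary income: interest received on holdings of foreign bonds 757.7, dividends received from foreign subsidiaries of resident firms 750.0, compensation earned by residents employed abroad 157.3; secondary income: personal remittances sent abroad by immigrant workers 561.6, official development assistance provided to other countries 200.9; capital account: sale of embassy land to a foreign government 60.4.)

-3336.3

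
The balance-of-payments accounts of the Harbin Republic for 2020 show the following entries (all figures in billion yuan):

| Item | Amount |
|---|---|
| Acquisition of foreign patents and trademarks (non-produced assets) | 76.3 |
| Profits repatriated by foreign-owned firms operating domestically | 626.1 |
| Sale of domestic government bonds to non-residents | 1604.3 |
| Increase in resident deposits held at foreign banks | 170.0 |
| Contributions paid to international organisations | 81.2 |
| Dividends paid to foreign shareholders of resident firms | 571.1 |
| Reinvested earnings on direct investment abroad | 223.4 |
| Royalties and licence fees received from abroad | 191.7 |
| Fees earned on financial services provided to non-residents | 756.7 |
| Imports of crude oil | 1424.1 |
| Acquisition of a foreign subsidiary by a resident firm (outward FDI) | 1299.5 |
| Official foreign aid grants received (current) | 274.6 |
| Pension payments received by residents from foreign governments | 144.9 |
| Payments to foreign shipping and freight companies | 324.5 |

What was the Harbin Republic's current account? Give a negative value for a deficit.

-1435.7

Goods: -1424.1
Services: 191.7 + 756.7 - 324.5 = 623.9
Primary income: 223.4 - 571.1 - 626.1 = -973.8
Secondary income: 144.9 - 81.2 + 274.6 = 338.3
Current account = (-1424.1) + 623.9 + (-973.8) + 338.3 = -1435.7
(Excluded from the current account — capital account: acquisition of foreign patents and trademarks (non-produced assets) 76.3; financial account: sale of domestic government bonds to non-residents 1604.3, increase in resident deposits held at foreign banks 170.0, acquisition of a foreign subsidiary by a resident firm (outward FDI) 1299.5.)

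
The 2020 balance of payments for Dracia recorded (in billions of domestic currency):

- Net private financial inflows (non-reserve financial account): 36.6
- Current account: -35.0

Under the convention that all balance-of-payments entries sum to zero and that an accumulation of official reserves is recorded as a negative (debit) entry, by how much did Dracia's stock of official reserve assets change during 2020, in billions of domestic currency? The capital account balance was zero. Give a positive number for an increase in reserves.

1.6

Official reserve transactions balance = -((-35.0) + 36.6) = -1.6
An accumulation of reserves is recorded as a debit (negative entry), so the change in the stock of reserves is the negative of that balance.
Change in official reserves = -(-1.6) = 1.6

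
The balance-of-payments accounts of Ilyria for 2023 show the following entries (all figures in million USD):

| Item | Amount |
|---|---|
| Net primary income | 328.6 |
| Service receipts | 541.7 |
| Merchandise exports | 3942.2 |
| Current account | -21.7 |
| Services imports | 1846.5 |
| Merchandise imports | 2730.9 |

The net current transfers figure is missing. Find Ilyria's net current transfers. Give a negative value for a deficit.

Current account = goods balance + services balance + net primary income + net secondary income
Sum of the known components = 235.1
Net current transfers = CA - (known components) = -21.7 - 235.1 = -256.8

-256.8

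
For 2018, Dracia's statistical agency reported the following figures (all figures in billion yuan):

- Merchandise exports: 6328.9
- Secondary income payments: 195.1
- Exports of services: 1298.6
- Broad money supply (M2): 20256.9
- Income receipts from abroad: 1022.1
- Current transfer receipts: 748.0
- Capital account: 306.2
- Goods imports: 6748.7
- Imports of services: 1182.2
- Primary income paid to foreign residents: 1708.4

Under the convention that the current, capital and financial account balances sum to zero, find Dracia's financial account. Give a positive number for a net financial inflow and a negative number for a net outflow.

130.6

Goods balance = 6328.9 - 6748.7 = -419.8
Services balance = 1298.6 - 1182.2 = 116.4
Trade balance (goods + services) = -419.8 + 116.4 = -303.4
Net primary income = 1022.1 - 1708.4 = -686.3
Net secondary income = 748.0 - 195.1 = 552.9
Current account = -303.4 + (-686.3) + 552.9 = -436.8
Financial account = -(-436.8 + 306.2) = 130.6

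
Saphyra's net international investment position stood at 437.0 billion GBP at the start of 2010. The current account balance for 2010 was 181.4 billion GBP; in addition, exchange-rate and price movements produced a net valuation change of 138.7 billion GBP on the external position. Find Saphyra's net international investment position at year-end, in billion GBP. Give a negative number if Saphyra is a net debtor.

Change in NIIP = current account + net valuation change = 181.4 + 138.7 = 320.1
End-of-year NIIP = 437.0 + 320.1 = 757.1

757.1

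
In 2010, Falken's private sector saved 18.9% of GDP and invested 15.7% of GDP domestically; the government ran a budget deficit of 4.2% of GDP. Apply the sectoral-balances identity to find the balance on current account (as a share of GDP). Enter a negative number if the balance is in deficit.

By the sectoral-balances identity, CA = (S_private - I) + (T - G).
Private balance = 18.9 - 15.7 = 3.2
Government balance (T - G) = -4.2
CA = 3.2 + (-4.2) = -1.0

-1.0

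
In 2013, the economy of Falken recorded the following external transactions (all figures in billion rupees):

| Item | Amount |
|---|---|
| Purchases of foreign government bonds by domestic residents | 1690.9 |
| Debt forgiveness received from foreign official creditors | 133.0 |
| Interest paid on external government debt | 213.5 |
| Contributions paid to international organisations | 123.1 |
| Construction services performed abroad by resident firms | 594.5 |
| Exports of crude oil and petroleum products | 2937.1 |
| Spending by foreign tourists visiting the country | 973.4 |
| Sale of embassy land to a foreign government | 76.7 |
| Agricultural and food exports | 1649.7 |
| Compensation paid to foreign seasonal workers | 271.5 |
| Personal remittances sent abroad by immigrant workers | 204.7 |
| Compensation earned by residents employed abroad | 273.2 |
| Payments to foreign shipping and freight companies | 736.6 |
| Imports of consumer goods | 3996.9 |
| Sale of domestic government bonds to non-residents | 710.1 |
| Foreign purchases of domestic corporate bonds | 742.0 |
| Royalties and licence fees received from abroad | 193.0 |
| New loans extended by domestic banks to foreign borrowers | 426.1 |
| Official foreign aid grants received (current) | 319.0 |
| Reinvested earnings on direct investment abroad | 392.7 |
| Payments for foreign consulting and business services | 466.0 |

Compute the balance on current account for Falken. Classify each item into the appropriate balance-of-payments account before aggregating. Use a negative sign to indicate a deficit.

Goods: 1649.7 - 3996.9 + 2937.1 = 589.9
Services: 594.5 - 466.0 + 973.4 + 193.0 - 736.6 = 558.3
Primary income: -213.5 - 271.5 + 273.2 + 392.7 = 180.9
Secondary income: 319.0 - 123.1 - 204.7 = -8.8
Current account = 589.9 + 558.3 + 180.9 + (-8.8) = 1320.3
(Excluded from the current account — financial account: purchases of foreign government bonds by domestic residents 1690.9, sale of domestic government bonds to non-residents 710.1, foreign purchases of domestic corporate bonds 742.0, new loans extended by domestic banks to foreign borrowers 426.1; capital account: debt forgiveness received from foreign official creditors 133.0, sale of embassy land to a foreign government 76.7.)

1320.3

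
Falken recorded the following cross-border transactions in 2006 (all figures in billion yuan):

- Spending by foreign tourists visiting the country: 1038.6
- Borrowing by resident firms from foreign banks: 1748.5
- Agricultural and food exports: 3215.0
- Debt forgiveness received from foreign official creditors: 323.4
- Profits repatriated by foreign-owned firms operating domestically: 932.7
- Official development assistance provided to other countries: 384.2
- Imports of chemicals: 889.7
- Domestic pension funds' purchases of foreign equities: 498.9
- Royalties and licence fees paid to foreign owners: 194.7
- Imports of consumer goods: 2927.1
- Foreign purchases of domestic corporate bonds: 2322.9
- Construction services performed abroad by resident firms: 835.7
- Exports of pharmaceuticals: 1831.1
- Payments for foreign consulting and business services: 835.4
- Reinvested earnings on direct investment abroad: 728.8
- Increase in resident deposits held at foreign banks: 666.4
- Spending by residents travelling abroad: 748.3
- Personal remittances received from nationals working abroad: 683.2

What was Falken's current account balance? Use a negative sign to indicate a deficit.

1420.3

Goods: 1831.1 - 889.7 - 2927.1 + 3215.0 = 1229.3
Services: 835.7 - 835.4 - 748.3 + 1038.6 - 194.7 = 95.9
Primary income: 728.8 - 932.7 = -203.9
Secondary income: -384.2 + 683.2 = 299.0
Current account = 1229.3 + 95.9 + (-203.9) + 299.0 = 1420.3
(Excluded from the current account — financial account: borrowing by resident firms from foreign banks 1748.5, domestic pension funds' purchases of foreign equities 498.9, foreign purchases of domestic corporate bonds 2322.9, increase in resident deposits held at foreign banks 666.4; capital account: debt forgiveness received from foreign official creditors 323.4.)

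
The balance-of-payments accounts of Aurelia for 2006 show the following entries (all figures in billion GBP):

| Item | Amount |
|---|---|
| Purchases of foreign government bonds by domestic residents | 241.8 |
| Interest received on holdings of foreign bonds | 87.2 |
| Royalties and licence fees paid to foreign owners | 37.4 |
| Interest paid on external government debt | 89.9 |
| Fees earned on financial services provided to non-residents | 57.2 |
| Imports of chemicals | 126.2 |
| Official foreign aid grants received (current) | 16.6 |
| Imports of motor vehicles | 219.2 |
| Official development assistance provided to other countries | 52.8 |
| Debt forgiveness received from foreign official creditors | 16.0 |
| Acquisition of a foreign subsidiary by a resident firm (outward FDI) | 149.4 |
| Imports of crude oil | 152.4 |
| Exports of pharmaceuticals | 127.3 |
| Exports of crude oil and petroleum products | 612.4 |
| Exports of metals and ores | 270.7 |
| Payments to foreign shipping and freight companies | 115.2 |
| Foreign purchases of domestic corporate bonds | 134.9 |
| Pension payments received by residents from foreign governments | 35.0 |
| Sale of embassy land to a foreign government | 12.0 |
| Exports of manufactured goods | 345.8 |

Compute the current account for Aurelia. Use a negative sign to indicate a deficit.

Goods: 127.3 - 219.2 - 152.4 + 612.4 + 345.8 + 270.7 - 126.2 = 858.4
Services: -37.4 + 57.2 - 115.2 = -95.4
Primary income: 87.2 - 89.9 = -2.7
Secondary income: 16.6 - 52.8 + 35.0 = -1.2
Current account = 858.4 + (-95.4) + (-2.7) + (-1.2) = 759.1
(Excluded from the current account — financial account: purchases of foreign government bonds by domestic residents 241.8, acquisition of a foreign subsidiary by a resident firm (outward FDI) 149.4, foreign purchases of domestic corporate bonds 134.9; capital account: debt forgiveness received from foreign official creditors 16.0, sale of embassy land to a foreign government 12.0.)

759.1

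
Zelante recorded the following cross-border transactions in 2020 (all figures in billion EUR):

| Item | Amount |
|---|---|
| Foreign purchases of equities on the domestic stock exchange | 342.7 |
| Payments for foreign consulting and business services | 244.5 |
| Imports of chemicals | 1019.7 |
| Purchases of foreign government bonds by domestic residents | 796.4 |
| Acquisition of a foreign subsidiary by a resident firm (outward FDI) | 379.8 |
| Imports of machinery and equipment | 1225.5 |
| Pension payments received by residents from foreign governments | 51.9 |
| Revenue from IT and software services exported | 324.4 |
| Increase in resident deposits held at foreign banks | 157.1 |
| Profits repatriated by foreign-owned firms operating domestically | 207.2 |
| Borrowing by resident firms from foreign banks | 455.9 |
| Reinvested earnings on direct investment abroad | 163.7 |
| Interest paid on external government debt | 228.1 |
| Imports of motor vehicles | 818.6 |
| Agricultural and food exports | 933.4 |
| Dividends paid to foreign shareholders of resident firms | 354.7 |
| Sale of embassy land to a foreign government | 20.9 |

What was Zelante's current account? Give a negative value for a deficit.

Goods: -818.6 - 1225.5 - 1019.7 + 933.4 = -2130.4
Services: 324.4 - 244.5 = 79.9
Primary income: -354.7 + 163.7 - 228.1 - 207.2 = -626.3
Secondary income: 51.9
Current account = (-2130.4) + 79.9 + (-626.3) + 51.9 = -2624.9
(Excluded from the current account — financial account: foreign purchases of equities on the domestic stock exchange 342.7, purchases of foreign government bonds by domestic residents 796.4, acquisition of a foreign subsidiary by a resident firm (outward FDI) 379.8, increase in resident deposits held at foreign banks 157.1, borrowing by resident firms from foreign banks 455.9; capital account: sale of embassy land to a foreign government 20.9.)

-2624.9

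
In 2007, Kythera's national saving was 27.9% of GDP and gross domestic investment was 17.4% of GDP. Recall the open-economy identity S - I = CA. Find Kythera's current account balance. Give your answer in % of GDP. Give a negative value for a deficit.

S - I = CA (net lending to the rest of the world).
CA = S - I = 27.9 - 17.4 = 10.5

10.5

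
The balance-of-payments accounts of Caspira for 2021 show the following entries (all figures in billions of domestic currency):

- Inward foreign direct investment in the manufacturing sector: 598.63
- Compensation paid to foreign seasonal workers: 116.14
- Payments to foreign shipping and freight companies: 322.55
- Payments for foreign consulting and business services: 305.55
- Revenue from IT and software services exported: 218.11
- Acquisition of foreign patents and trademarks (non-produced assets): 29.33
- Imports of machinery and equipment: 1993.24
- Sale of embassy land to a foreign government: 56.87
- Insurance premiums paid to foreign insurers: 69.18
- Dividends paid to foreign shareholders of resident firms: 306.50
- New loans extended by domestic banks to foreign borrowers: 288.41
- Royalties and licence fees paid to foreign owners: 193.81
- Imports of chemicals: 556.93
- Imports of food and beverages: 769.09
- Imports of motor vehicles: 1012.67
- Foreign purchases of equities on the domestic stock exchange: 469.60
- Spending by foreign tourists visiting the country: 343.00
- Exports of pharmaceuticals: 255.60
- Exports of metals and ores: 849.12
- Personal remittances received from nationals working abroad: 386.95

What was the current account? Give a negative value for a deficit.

-3592.88

Goods: 849.12 - 1012.67 - 556.93 + 255.60 - 769.09 - 1993.24 = -3227.21
Services: 343.00 - 322.55 + 218.11 - 69.18 - 193.81 - 305.55 = -329.98
Primary income: -306.50 - 116.14 = -422.64
Secondary income: 386.95
Current account = (-3227.21) + (-329.98) + (-422.64) + 386.95 = -3592.88
(Excluded from the current account — financial account: inward foreign direct investment in the manufacturing sector 598.63, new loans extended by domestic banks to foreign borrowers 288.41, foreign purchases of equities on the domestic stock exchange 469.60; capital account: acquisition of foreign patents and trademarks (non-produced assets) 29.33, sale of embassy land to a foreign government 56.87.)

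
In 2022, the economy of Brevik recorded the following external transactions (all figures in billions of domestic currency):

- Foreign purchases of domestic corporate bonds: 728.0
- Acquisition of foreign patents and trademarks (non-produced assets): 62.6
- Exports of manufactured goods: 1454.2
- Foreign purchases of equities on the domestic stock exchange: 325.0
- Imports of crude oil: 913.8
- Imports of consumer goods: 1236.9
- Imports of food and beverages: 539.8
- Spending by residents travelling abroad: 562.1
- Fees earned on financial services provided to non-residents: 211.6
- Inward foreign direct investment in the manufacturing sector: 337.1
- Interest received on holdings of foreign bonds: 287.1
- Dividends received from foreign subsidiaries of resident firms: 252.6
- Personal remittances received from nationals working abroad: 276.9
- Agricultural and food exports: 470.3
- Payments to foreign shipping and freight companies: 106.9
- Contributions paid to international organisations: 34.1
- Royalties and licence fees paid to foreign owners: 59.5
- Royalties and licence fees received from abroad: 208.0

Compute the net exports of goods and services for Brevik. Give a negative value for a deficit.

Goods: 470.3 - 913.8 - 1236.9 + 1454.2 - 539.8 = -766.0
Services: 211.6 - 562.1 + 208.0 - 106.9 - 59.5 = -308.9
Trade balance = -766.0 + (-308.9) = -1074.9
(Excluded from the trade balance — financial account: foreign purchases of domestic corporate bonds 728.0, foreign purchases of equities on the domestic stock exchange 325.0, inward foreign direct investment in the manufacturing sector 337.1; capital account: acquisition of foreign patents and trademarks (non-produced assets) 62.6; primary income: interest received on holdings of foreign bonds 287.1, dividends received from foreign subsidiaries of resident firms 252.6; secondary income: personal remittances received from nationals working abroad 276.9, contributions paid to international organisations 34.1.)

-1074.9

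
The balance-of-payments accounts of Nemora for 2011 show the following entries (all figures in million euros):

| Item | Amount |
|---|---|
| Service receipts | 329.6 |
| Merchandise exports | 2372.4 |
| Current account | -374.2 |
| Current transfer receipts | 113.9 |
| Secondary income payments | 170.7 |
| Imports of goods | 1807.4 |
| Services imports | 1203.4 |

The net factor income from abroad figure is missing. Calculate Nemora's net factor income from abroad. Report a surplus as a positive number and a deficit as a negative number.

Current account = goods balance + services balance + net primary income + net secondary income
Sum of the known components = -365.6
Net factor income from abroad = CA - (known components) = -374.2 - (-365.6) = -8.6

-8.6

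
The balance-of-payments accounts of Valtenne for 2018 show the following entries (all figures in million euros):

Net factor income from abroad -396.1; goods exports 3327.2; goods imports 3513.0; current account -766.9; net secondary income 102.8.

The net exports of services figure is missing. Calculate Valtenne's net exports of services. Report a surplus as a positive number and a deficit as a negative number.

Current account = goods balance + services balance + net primary income + net secondary income
Sum of the known components = -479.1
Net exports of services = CA - (known components) = -766.9 - (-479.1) = -287.8

-287.8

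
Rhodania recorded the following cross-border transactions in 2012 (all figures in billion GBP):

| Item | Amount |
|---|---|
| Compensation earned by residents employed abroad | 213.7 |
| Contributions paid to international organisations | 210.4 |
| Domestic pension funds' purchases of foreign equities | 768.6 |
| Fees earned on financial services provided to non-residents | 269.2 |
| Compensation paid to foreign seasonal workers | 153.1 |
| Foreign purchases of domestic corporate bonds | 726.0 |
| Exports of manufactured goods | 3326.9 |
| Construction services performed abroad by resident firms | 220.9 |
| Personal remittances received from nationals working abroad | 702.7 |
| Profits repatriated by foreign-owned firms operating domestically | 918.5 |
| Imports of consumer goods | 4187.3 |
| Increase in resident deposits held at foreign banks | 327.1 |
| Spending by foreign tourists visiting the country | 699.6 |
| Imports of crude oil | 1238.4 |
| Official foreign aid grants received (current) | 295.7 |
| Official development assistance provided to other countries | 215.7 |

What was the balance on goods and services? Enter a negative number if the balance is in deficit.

Goods: -4187.3 - 1238.4 + 3326.9 = -2098.8
Services: 220.9 + 699.6 + 269.2 = 1189.7
Trade balance = -2098.8 + 1189.7 = -909.1
(Excluded from the trade balance — primary income: compensation earned by residents employed abroad 213.7, compensation paid to foreign seasonal workers 153.1, profits repatriated by foreign-owned firms operating domestically 918.5; secondary income: contributions paid to international organisations 210.4, personal remittances received from nationals working abroad 702.7, official foreign aid grants received (current) 295.7, official development assistance provided to other countries 215.7; financial account: domestic pension funds' purchases of foreign equities 768.6, foreign purchases of domestic corporate bonds 726.0, increase in resident deposits held at foreign banks 327.1.)

-909.1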